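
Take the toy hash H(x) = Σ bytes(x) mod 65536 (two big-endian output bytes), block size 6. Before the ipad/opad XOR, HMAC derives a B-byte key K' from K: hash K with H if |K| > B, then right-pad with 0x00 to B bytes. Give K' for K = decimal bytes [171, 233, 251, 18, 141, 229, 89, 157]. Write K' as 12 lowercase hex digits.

050900000000

|K| = 8 > B = 6, so first hash the key.
H(K): sum = 171+233+251+18+141+229+89+157 = 1289 → 05 09.
Zero-pad H(K) = 05 09 to 6 bytes: K' = 05 09 00 00 00 00.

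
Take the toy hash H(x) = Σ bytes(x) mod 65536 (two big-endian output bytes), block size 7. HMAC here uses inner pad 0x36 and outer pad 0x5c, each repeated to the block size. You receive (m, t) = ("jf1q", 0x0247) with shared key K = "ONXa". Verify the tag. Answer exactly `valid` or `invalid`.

valid

Key "ONXa" = 4f 4e 58 61 is 4 bytes ≤ B = 7; zero-pad to 7 bytes: K' = 4f 4e 58 61 00 00 00.
K' ⊕ ipad = 79 78 6e 57 36 36 36; K' ⊕ opad = 13 12 04 3d 5c 5c 5c.
Inner hash: sum = 121+120+110+87+54+54+54+106+102+49+113 = 970 → 03 ca.
Outer hash (recomputed tag): sum = 19+18+4+61+92+92+92+3+202 = 583 → 02 47.
Recomputed tag = 0247; claimed = 0247 → match.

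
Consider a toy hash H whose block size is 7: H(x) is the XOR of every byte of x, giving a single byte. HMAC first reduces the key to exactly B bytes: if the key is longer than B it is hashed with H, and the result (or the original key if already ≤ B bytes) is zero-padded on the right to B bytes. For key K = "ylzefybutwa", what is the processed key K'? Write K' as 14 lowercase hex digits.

60000000000000

|K| = 11 > B = 7, so first hash the key.
H(K): XOR 79⊕6c⊕7a⊕65⊕66⊕79⊕62⊕75⊕74⊕77⊕61 = 60.
Zero-pad H(K) = 60 to 7 bytes: K' = 60 00 00 00 00 00 00.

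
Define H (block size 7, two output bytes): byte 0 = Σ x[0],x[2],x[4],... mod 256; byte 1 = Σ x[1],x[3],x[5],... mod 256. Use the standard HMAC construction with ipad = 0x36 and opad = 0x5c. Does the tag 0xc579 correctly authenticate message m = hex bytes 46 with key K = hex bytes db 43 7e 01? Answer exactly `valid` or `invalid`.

invalid

Key hex bytes db 43 7e 01 is 4 bytes ≤ B = 7; zero-pad to 7 bytes: K' = db 43 7e 01 00 00 00.
K' ⊕ ipad = ed 75 48 37 36 36 36; K' ⊕ opad = 87 1f 22 5d 5c 5c 5c.
Inner hash: even-index sum = 417 mod 256 = 161; odd-index sum = 296 mod 256 = 40 → a1 28.
Outer hash (recomputed tag): even-index sum = 393 mod 256 = 137; odd-index sum = 377 mod 256 = 121 → 89 79.
Recomputed tag = 8979; claimed = c579 → mismatch.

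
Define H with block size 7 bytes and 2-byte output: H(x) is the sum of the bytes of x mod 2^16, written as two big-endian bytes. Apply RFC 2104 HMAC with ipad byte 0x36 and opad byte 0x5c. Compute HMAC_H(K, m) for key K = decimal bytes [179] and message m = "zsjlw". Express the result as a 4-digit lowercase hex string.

031e

Key decimal bytes [179] = b3 is 1 byte ≤ B = 7; zero-pad to 7 bytes: K' = b3 00 00 00 00 00 00.
K' ⊕ ipad = 85 36 36 36 36 36 36.  K' ⊕ opad = ef 5c 5c 5c 5c 5c 5c.
Inner input = (K'⊕ipad) ∥ m = 85 36 36 36 36 36 36 ∥ 7a 73 6a 6c 77.
Inner hash: sum = 133+54+54+54+54+54+54+122+115+106+108+119 = 1027 → 04 03.
Outer input = (K'⊕opad) ∥ inner = ef 5c 5c 5c 5c 5c 5c ∥ 04 03.
Outer hash (tag): sum = 239+92+92+92+92+92+92+4+3 = 798 → 03 1e.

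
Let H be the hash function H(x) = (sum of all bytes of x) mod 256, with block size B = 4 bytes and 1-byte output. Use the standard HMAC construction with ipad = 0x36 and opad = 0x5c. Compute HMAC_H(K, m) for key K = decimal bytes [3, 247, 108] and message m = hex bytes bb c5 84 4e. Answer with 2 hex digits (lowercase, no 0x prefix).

6e

Key decimal bytes [3, 247, 108] = 03 f7 6c is 3 bytes ≤ B = 4; zero-pad to 4 bytes: K' = 03 f7 6c 00.
K' ⊕ ipad = 35 c1 5a 36.  K' ⊕ opad = 5f ab 30 5c.
Inner input = (K'⊕ipad) ∥ m = 35 c1 5a 36 ∥ bb c5 84 4e.
Inner hash: sum = 53+193+90+54+187+197+132+78 = 984; mod 256 = 216 → d8.
Outer input = (K'⊕opad) ∥ inner = 5f ab 30 5c ∥ d8.
Outer hash (tag): sum = 95+171+48+92+216 = 622; mod 256 = 110 → 6e.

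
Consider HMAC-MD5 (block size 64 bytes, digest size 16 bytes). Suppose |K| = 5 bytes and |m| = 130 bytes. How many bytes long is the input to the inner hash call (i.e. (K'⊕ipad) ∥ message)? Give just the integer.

194

Key is 5 ≤ 64 bytes, zero-padded: |K'| = 64.
Inner input = (K'⊕ipad) ∥ m → 64 + 130 = 194 bytes.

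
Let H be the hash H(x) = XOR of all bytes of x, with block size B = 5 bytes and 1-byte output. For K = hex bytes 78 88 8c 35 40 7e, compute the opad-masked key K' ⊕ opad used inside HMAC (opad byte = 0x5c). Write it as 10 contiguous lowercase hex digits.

Key hex bytes 78 88 8c 35 40 7e is 6 bytes > B = 5, so hash it first: H(key) = 77, then zero-pad to 5 bytes: K' = 77 00 00 00 00.
XOR each byte with 0x5c: 77⊕5c=2b, 00⊕5c=5c, 00⊕5c=5c, 00⊕5c=5c, 00⊕5c=5c.

2b5c5c5c5c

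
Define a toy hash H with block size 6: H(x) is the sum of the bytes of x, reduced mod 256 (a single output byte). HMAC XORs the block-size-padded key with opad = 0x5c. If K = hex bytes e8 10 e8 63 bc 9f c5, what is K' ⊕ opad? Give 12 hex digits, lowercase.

3f5c5c5c5c5c

Key hex bytes e8 10 e8 63 bc 9f c5 is 7 bytes > B = 6, so hash it first: H(key) = 63, then zero-pad to 6 bytes: K' = 63 00 00 00 00 00.
XOR each byte with 0x5c: 63⊕5c=3f, 00⊕5c=5c, 00⊕5c=5c, 00⊕5c=5c, 00⊕5c=5c, 00⊕5c=5c.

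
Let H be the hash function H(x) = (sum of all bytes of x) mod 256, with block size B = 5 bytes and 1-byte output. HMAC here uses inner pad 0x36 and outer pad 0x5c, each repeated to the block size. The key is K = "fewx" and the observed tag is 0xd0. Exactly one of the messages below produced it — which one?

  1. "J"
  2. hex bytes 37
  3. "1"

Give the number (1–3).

1

Key "fewx" = 66 65 77 78 is 4 bytes ≤ B = 5; zero-pad to 5 bytes: K' = 66 65 77 78 00.
K' ⊕ ipad = 50 53 41 4e 36; K' ⊕ opad = 3a 39 2b 24 5c.
m1: inner = H(50 53 41 4e 36 4a) = b2; tag = H(3a 39 2b 24 5c b2) = d0 ← matches
m2: inner = H(50 53 41 4e 36 37) = 9f; tag = H(3a 39 2b 24 5c 9f) = bd
m3: inner = H(50 53 41 4e 36 31) = 99; tag = H(3a 39 2b 24 5c 99) = b7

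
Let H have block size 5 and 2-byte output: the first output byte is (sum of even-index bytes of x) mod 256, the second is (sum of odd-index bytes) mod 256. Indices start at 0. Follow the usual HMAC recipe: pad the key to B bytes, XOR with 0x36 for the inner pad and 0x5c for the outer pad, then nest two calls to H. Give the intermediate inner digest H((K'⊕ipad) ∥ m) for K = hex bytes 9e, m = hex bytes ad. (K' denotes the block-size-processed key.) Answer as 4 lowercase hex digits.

Key hex bytes 9e is 1 byte ≤ B = 5; zero-pad to 5 bytes: K' = 9e 00 00 00 00.
K' ⊕ ipad = a8 36 36 36 36.
Inner input = a8 36 36 36 36 ∥ ad.
Inner hash: even-index sum = 276 mod 256 = 20; odd-index sum = 281 mod 256 = 25 → 14 19.

1419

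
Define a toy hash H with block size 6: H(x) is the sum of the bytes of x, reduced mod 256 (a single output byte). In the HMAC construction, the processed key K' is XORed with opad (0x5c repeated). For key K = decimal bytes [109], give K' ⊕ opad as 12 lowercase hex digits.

315c5c5c5c5c

Key decimal bytes [109] = 6d is 1 byte ≤ B = 6; zero-pad to 6 bytes: K' = 6d 00 00 00 00 00.
XOR each byte with 0x5c: 6d⊕5c=31, 00⊕5c=5c, 00⊕5c=5c, 00⊕5c=5c, 00⊕5c=5c, 00⊕5c=5c.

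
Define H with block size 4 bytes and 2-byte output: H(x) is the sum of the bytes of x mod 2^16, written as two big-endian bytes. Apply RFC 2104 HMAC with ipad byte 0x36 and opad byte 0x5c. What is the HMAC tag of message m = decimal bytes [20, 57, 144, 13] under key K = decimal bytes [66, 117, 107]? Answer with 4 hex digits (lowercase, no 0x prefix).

0110

Key decimal bytes [66, 117, 107] = 42 75 6b is 3 bytes ≤ B = 4; zero-pad to 4 bytes: K' = 42 75 6b 00.
K' ⊕ ipad = 74 43 5d 36.  K' ⊕ opad = 1e 29 37 5c.
Inner input = (K'⊕ipad) ∥ m = 74 43 5d 36 ∥ 14 39 90 0d.
Inner hash: sum = 116+67+93+54+20+57+144+13 = 564 → 02 34.
Outer input = (K'⊕opad) ∥ inner = 1e 29 37 5c ∥ 02 34.
Outer hash (tag): sum = 30+41+55+92+2+52 = 272 → 01 10.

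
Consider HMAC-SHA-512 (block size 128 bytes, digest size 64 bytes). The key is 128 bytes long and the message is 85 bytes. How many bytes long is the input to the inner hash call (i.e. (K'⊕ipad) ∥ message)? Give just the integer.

213

Key is 128 ≤ 128 bytes, zero-padded: |K'| = 128.
Inner input = (K'⊕ipad) ∥ m → 128 + 85 = 213 bytes.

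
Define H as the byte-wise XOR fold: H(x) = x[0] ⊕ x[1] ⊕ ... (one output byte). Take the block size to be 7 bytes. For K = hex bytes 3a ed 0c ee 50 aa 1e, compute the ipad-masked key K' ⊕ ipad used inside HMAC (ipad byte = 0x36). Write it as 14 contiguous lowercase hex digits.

Key hex bytes 3a ed 0c ee 50 aa 1e is exactly B = 7 bytes: K' = 3a ed 0c ee 50 aa 1e.
XOR each byte with 0x36: 3a⊕36=0c, ed⊕36=db, 0c⊕36=3a, ee⊕36=d8, 50⊕36=66, aa⊕36=9c, 1e⊕36=28.

0cdb3ad8669c28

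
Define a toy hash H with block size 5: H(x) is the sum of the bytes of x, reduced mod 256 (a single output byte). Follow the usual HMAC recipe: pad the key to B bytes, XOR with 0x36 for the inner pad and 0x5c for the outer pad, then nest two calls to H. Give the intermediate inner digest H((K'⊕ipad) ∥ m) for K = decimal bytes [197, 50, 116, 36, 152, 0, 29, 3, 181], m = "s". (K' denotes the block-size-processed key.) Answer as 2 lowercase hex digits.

15

Key decimal bytes [197, 50, 116, 36, 152, 0, 29, 3, 181] = c5 32 74 24 98 00 1d 03 b5 is 9 bytes > B = 5, so hash it first: H(key) = fc, then zero-pad to 5 bytes: K' = fc 00 00 00 00.
K' ⊕ ipad = ca 36 36 36 36.
Inner input = ca 36 36 36 36 ∥ 73.
Inner hash: sum = 202+54+54+54+54+115 = 533; mod 256 = 21 → 15.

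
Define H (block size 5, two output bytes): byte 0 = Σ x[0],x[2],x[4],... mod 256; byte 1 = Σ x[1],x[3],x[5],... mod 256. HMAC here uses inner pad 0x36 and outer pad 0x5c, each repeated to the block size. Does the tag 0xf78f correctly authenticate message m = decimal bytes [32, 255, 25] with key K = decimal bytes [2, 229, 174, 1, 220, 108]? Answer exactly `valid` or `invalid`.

Key decimal bytes [2, 229, 174, 1, 220, 108] = 02 e5 ae 01 dc 6c is 6 bytes > B = 5, so hash it first: H(key) = 8c 52, then zero-pad to 5 bytes: K' = 8c 52 00 00 00.
K' ⊕ ipad = ba 64 36 36 36; K' ⊕ opad = d0 0e 5c 5c 5c.
Inner hash: even-index sum = 549 mod 256 = 37; odd-index sum = 211 mod 256 = 211 → 25 d3.
Outer hash (recomputed tag): even-index sum = 603 mod 256 = 91; odd-index sum = 143 mod 256 = 143 → 5b 8f.
Recomputed tag = 5b8f; claimed = f78f → mismatch.

invalid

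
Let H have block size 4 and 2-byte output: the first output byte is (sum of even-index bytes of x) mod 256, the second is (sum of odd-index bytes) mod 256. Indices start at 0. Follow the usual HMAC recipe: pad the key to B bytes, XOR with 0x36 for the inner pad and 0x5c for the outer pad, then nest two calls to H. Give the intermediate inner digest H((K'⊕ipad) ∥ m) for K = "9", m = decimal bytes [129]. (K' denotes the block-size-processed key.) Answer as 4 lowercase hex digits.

Key "9" = 39 is 1 byte ≤ B = 4; zero-pad to 4 bytes: K' = 39 00 00 00.
K' ⊕ ipad = 0f 36 36 36.
Inner input = 0f 36 36 36 ∥ 81.
Inner hash: even-index sum = 198 mod 256 = 198; odd-index sum = 108 mod 256 = 108 → c6 6c.

c66c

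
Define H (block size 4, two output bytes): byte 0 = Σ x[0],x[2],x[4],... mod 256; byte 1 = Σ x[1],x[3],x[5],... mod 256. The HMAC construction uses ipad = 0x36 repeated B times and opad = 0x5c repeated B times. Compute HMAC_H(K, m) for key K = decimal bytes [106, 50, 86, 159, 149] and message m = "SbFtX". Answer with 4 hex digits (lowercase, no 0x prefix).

efdc

Key decimal bytes [106, 50, 86, 159, 149] = 6a 32 56 9f 95 is 5 bytes > B = 4, so hash it first: H(key) = 55 d1, then zero-pad to 4 bytes: K' = 55 d1 00 00.
K' ⊕ ipad = 63 e7 36 36.  K' ⊕ opad = 09 8d 5c 5c.
Inner input = (K'⊕ipad) ∥ m = 63 e7 36 36 ∥ 53 62 46 74 58.
Inner hash: even-index sum = 394 mod 256 = 138; odd-index sum = 499 mod 256 = 243 → 8a f3.
Outer input = (K'⊕opad) ∥ inner = 09 8d 5c 5c ∥ 8a f3.
Outer hash (tag): even-index sum = 239 mod 256 = 239; odd-index sum = 476 mod 256 = 220 → ef dc.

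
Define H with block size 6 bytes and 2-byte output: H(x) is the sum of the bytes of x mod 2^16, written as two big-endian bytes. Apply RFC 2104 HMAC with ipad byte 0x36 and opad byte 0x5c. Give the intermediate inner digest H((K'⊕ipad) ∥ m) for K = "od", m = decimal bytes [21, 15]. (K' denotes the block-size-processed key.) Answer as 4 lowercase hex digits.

01a7

Key "od" = 6f 64 is 2 bytes ≤ B = 6; zero-pad to 6 bytes: K' = 6f 64 00 00 00 00.
K' ⊕ ipad = 59 52 36 36 36 36.
Inner input = 59 52 36 36 36 36 ∥ 15 0f.
Inner hash: sum = 89+82+54+54+54+54+21+15 = 423 → 01 a7.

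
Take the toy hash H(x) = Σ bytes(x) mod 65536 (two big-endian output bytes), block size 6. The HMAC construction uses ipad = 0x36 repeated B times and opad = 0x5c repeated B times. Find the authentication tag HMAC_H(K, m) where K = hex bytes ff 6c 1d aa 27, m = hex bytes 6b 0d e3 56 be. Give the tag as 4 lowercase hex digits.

0385

Key hex bytes ff 6c 1d aa 27 is 5 bytes ≤ B = 6; zero-pad to 6 bytes: K' = ff 6c 1d aa 27 00.
K' ⊕ ipad = c9 5a 2b 9c 11 36.  K' ⊕ opad = a3 30 41 f6 7b 5c.
Inner input = (K'⊕ipad) ∥ m = c9 5a 2b 9c 11 36 ∥ 6b 0d e3 56 be.
Inner hash: sum = 201+90+43+156+17+54+107+13+227+86+190 = 1184 → 04 a0.
Outer input = (K'⊕opad) ∥ inner = a3 30 41 f6 7b 5c ∥ 04 a0.
Outer hash (tag): sum = 163+48+65+246+123+92+4+160 = 901 → 03 85.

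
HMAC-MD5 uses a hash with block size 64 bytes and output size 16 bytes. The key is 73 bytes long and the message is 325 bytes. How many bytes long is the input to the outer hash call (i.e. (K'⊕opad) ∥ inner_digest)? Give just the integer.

Key is 73 > 64 bytes, so it is hashed to 16 bytes then zero-padded to 64: |K'| = 64.
Outer input = (K'⊕opad) ∥ H(inner) → 64 + 16 = 80 bytes.

80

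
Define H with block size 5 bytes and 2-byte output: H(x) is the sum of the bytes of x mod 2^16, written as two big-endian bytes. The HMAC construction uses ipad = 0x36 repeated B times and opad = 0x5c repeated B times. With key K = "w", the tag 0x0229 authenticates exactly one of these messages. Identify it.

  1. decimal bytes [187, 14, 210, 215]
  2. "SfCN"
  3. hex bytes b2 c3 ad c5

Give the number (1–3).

Key "w" = 77 is 1 byte ≤ B = 5; zero-pad to 5 bytes: K' = 77 00 00 00 00.
K' ⊕ ipad = 41 36 36 36 36; K' ⊕ opad = 2b 5c 5c 5c 5c.
m1: inner = H(41 36 36 36 36 bb 0e d2 d7) = 03 8b; tag = H(2b 5c 5c 5c 5c 03 8b) = 0229 ← matches
m2: inner = H(41 36 36 36 36 53 66 43 4e) = 02 63; tag = H(2b 5c 5c 5c 5c 02 63) = 0200
m3: inner = H(41 36 36 36 36 b2 c3 ad c5) = 04 00; tag = H(2b 5c 5c 5c 5c 04 00) = 019f

1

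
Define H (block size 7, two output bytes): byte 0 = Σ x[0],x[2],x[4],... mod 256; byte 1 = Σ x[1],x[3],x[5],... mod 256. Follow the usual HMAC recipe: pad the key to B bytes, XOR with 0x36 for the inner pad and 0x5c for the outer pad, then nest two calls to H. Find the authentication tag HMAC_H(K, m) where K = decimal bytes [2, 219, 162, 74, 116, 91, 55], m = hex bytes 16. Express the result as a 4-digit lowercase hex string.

dbaf

Key decimal bytes [2, 219, 162, 74, 116, 91, 55] = 02 db a2 4a 74 5b 37 is exactly B = 7 bytes: K' = 02 db a2 4a 74 5b 37.
K' ⊕ ipad = 34 ed 94 7c 42 6d 01.  K' ⊕ opad = 5e 87 fe 16 28 07 6b.
Inner input = (K'⊕ipad) ∥ m = 34 ed 94 7c 42 6d 01 ∥ 16.
Inner hash: even-index sum = 267 mod 256 = 11; odd-index sum = 492 mod 256 = 236 → 0b ec.
Outer input = (K'⊕opad) ∥ inner = 5e 87 fe 16 28 07 6b ∥ 0b ec.
Outer hash (tag): even-index sum = 731 mod 256 = 219; odd-index sum = 175 mod 256 = 175 → db af.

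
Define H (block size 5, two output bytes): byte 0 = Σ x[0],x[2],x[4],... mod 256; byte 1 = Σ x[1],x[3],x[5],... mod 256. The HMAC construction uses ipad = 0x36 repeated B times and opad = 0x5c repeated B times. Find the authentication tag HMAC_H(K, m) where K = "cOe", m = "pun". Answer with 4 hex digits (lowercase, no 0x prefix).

61c2

Key "cOe" = 63 4f 65 is 3 bytes ≤ B = 5; zero-pad to 5 bytes: K' = 63 4f 65 00 00.
K' ⊕ ipad = 55 79 53 36 36.  K' ⊕ opad = 3f 13 39 5c 5c.
Inner input = (K'⊕ipad) ∥ m = 55 79 53 36 36 ∥ 70 75 6e.
Inner hash: even-index sum = 339 mod 256 = 83; odd-index sum = 397 mod 256 = 141 → 53 8d.
Outer input = (K'⊕opad) ∥ inner = 3f 13 39 5c 5c ∥ 53 8d.
Outer hash (tag): even-index sum = 353 mod 256 = 97; odd-index sum = 194 mod 256 = 194 → 61 c2.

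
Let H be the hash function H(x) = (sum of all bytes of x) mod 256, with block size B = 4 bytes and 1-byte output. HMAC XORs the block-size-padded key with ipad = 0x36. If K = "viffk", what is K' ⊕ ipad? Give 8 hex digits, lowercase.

Key "viffk" = 76 69 66 66 6b is 5 bytes > B = 4, so hash it first: H(key) = 16, then zero-pad to 4 bytes: K' = 16 00 00 00.
XOR each byte with 0x36: 16⊕36=20, 00⊕36=36, 00⊕36=36, 00⊕36=36.

20363636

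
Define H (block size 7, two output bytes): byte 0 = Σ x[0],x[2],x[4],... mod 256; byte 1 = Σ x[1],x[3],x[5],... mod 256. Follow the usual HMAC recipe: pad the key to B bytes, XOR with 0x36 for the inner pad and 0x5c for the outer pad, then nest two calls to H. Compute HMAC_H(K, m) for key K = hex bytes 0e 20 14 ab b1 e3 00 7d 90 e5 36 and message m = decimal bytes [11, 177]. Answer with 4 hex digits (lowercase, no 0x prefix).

Key hex bytes 0e 20 14 ab b1 e3 00 7d 90 e5 36 is 11 bytes > B = 7, so hash it first: H(key) = 99 10, then zero-pad to 7 bytes: K' = 99 10 00 00 00 00 00.
K' ⊕ ipad = af 26 36 36 36 36 36.  K' ⊕ opad = c5 4c 5c 5c 5c 5c 5c.
Inner input = (K'⊕ipad) ∥ m = af 26 36 36 36 36 36 ∥ 0b b1.
Inner hash: even-index sum = 514 mod 256 = 2; odd-index sum = 157 mod 256 = 157 → 02 9d.
Outer input = (K'⊕opad) ∥ inner = c5 4c 5c 5c 5c 5c 5c ∥ 02 9d.
Outer hash (tag): even-index sum = 630 mod 256 = 118; odd-index sum = 262 mod 256 = 6 → 76 06.

7606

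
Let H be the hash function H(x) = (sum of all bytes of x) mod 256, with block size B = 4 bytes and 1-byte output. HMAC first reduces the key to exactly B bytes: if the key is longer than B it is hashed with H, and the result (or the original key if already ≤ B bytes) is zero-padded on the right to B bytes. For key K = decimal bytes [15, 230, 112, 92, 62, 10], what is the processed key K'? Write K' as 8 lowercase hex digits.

09000000

|K| = 6 > B = 4, so first hash the key.
H(K): sum = 15+230+112+92+62+10 = 521; mod 256 = 9 → 09.
Zero-pad H(K) = 09 to 4 bytes: K' = 09 00 00 00.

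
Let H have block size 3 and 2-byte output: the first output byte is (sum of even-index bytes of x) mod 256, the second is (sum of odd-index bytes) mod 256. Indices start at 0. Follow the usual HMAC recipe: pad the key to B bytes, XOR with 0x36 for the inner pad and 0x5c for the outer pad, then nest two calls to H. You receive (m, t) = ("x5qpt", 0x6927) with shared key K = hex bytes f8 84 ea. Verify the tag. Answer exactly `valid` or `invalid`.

valid

Key hex bytes f8 84 ea is exactly B = 3 bytes: K' = f8 84 ea.
K' ⊕ ipad = ce b2 dc; K' ⊕ opad = a4 d8 b6.
Inner hash: even-index sum = 591 mod 256 = 79; odd-index sum = 527 mod 256 = 15 → 4f 0f.
Outer hash (recomputed tag): even-index sum = 361 mod 256 = 105; odd-index sum = 295 mod 256 = 39 → 69 27.
Recomputed tag = 6927; claimed = 6927 → match.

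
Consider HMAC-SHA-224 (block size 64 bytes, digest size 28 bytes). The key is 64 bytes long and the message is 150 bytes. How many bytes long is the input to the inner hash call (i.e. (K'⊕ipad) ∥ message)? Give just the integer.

Key is 64 ≤ 64 bytes, zero-padded: |K'| = 64.
Inner input = (K'⊕ipad) ∥ m → 64 + 150 = 214 bytes.

214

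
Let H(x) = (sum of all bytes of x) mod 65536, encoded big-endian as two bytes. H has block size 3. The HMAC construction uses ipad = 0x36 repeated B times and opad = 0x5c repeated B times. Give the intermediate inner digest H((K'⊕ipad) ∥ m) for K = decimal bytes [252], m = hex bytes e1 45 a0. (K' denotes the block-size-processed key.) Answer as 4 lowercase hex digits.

02fc

Key decimal bytes [252] = fc is 1 byte ≤ B = 3; zero-pad to 3 bytes: K' = fc 00 00.
K' ⊕ ipad = ca 36 36.
Inner input = ca 36 36 ∥ e1 45 a0.
Inner hash: sum = 202+54+54+225+69+160 = 764 → 02 fc.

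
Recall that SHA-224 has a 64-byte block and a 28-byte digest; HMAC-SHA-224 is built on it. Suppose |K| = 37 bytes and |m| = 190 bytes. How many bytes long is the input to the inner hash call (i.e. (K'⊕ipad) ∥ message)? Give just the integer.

254

Key is 37 ≤ 64 bytes, zero-padded: |K'| = 64.
Inner input = (K'⊕ipad) ∥ m → 64 + 190 = 254 bytes.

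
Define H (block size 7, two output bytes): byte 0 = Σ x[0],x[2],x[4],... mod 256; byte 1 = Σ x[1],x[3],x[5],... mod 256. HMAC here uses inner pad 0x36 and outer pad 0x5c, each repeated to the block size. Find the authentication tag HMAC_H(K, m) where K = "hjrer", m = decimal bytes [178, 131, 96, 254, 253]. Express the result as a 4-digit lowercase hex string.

Key "hjrer" = 68 6a 72 65 72 is 5 bytes ≤ B = 7; zero-pad to 7 bytes: K' = 68 6a 72 65 72 00 00.
K' ⊕ ipad = 5e 5c 44 53 44 36 36.  K' ⊕ opad = 34 36 2e 39 2e 5c 5c.
Inner input = (K'⊕ipad) ∥ m = 5e 5c 44 53 44 36 36 ∥ b2 83 60 fe fd.
Inner hash: even-index sum = 669 mod 256 = 157; odd-index sum = 756 mod 256 = 244 → 9d f4.
Outer input = (K'⊕opad) ∥ inner = 34 36 2e 39 2e 5c 5c ∥ 9d f4.
Outer hash (tag): even-index sum = 480 mod 256 = 224; odd-index sum = 360 mod 256 = 104 → e0 68.

e068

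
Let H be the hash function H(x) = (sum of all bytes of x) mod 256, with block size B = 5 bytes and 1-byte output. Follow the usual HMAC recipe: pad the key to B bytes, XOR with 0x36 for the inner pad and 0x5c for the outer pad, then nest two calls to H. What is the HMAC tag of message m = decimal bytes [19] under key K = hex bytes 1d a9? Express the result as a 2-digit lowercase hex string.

c9

Key hex bytes 1d a9 is 2 bytes ≤ B = 5; zero-pad to 5 bytes: K' = 1d a9 00 00 00.
K' ⊕ ipad = 2b 9f 36 36 36.  K' ⊕ opad = 41 f5 5c 5c 5c.
Inner input = (K'⊕ipad) ∥ m = 2b 9f 36 36 36 ∥ 13.
Inner hash: sum = 43+159+54+54+54+19 = 383; mod 256 = 127 → 7f.
Outer input = (K'⊕opad) ∥ inner = 41 f5 5c 5c 5c ∥ 7f.
Outer hash (tag): sum = 65+245+92+92+92+127 = 713; mod 256 = 201 → c9.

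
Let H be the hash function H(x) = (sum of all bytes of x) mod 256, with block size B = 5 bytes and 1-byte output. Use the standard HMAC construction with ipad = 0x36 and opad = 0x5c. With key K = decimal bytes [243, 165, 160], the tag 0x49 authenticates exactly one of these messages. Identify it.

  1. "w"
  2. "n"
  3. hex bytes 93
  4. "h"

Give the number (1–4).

3

Key decimal bytes [243, 165, 160] = f3 a5 a0 is 3 bytes ≤ B = 5; zero-pad to 5 bytes: K' = f3 a5 a0 00 00.
K' ⊕ ipad = c5 93 96 36 36; K' ⊕ opad = af f9 fc 5c 5c.
m1: inner = H(c5 93 96 36 36 77) = d1; tag = H(af f9 fc 5c 5c d1) = 2d
m2: inner = H(c5 93 96 36 36 6e) = c8; tag = H(af f9 fc 5c 5c c8) = 24
m3: inner = H(c5 93 96 36 36 93) = ed; tag = H(af f9 fc 5c 5c ed) = 49 ← matches
m4: inner = H(c5 93 96 36 36 68) = c2; tag = H(af f9 fc 5c 5c c2) = 1e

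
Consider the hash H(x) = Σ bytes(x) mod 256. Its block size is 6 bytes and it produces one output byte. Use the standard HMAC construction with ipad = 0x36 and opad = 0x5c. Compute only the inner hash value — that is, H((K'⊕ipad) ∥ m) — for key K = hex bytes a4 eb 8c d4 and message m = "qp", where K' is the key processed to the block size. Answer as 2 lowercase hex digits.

58

Key hex bytes a4 eb 8c d4 is 4 bytes ≤ B = 6; zero-pad to 6 bytes: K' = a4 eb 8c d4 00 00.
K' ⊕ ipad = 92 dd ba e2 36 36.
Inner input = 92 dd ba e2 36 36 ∥ 71 70.
Inner hash: sum = 146+221+186+226+54+54+113+112 = 1112; mod 256 = 88 → 58.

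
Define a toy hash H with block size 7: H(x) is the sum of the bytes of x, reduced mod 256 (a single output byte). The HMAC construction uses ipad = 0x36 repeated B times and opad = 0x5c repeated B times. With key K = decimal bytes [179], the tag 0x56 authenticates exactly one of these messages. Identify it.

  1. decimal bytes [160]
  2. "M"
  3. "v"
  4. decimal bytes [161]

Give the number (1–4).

3

Key decimal bytes [179] = b3 is 1 byte ≤ B = 7; zero-pad to 7 bytes: K' = b3 00 00 00 00 00 00.
K' ⊕ ipad = 85 36 36 36 36 36 36; K' ⊕ opad = ef 5c 5c 5c 5c 5c 5c.
m1: inner = H(85 36 36 36 36 36 36 a0) = 69; tag = H(ef 5c 5c 5c 5c 5c 5c 69) = 80
m2: inner = H(85 36 36 36 36 36 36 4d) = 16; tag = H(ef 5c 5c 5c 5c 5c 5c 16) = 2d
m3: inner = H(85 36 36 36 36 36 36 76) = 3f; tag = H(ef 5c 5c 5c 5c 5c 5c 3f) = 56 ← matches
m4: inner = H(85 36 36 36 36 36 36 a1) = 6a; tag = H(ef 5c 5c 5c 5c 5c 5c 6a) = 81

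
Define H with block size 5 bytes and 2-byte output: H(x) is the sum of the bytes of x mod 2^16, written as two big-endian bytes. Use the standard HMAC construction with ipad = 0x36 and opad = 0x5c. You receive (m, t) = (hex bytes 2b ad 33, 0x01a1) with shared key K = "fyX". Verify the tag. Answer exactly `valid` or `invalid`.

valid

Key "fyX" = 66 79 58 is 3 bytes ≤ B = 5; zero-pad to 5 bytes: K' = 66 79 58 00 00.
K' ⊕ ipad = 50 4f 6e 36 36; K' ⊕ opad = 3a 25 04 5c 5c.
Inner hash: sum = 80+79+110+54+54+43+173+51 = 644 → 02 84.
Outer hash (recomputed tag): sum = 58+37+4+92+92+2+132 = 417 → 01 a1.
Recomputed tag = 01a1; claimed = 01a1 → match.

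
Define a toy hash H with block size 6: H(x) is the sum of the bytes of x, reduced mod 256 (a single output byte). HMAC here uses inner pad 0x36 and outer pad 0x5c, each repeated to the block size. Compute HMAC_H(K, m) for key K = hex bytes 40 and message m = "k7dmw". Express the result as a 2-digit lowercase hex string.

56

Key hex bytes 40 is 1 byte ≤ B = 6; zero-pad to 6 bytes: K' = 40 00 00 00 00 00.
K' ⊕ ipad = 76 36 36 36 36 36.  K' ⊕ opad = 1c 5c 5c 5c 5c 5c.
Inner input = (K'⊕ipad) ∥ m = 76 36 36 36 36 36 ∥ 6b 37 64 6d 77.
Inner hash: sum = 118+54+54+54+54+54+107+55+100+109+119 = 878; mod 256 = 110 → 6e.
Outer input = (K'⊕opad) ∥ inner = 1c 5c 5c 5c 5c 5c ∥ 6e.
Outer hash (tag): sum = 28+92+92+92+92+92+110 = 598; mod 256 = 86 → 56.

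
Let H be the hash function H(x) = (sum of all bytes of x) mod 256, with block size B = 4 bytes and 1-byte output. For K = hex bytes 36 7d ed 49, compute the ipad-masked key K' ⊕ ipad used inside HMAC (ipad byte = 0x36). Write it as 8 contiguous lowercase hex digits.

Key hex bytes 36 7d ed 49 is exactly B = 4 bytes: K' = 36 7d ed 49.
XOR each byte with 0x36: 36⊕36=00, 7d⊕36=4b, ed⊕36=db, 49⊕36=7f.

004bdb7f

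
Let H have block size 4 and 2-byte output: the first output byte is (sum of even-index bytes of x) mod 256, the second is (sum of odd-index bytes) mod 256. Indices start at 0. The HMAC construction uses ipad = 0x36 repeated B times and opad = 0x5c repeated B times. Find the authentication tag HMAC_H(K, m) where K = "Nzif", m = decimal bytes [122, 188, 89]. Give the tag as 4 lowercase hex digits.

Key "Nzif" = 4e 7a 69 66 is exactly B = 4 bytes: K' = 4e 7a 69 66.
K' ⊕ ipad = 78 4c 5f 50.  K' ⊕ opad = 12 26 35 3a.
Inner input = (K'⊕ipad) ∥ m = 78 4c 5f 50 ∥ 7a bc 59.
Inner hash: even-index sum = 426 mod 256 = 170; odd-index sum = 344 mod 256 = 88 → aa 58.
Outer input = (K'⊕opad) ∥ inner = 12 26 35 3a ∥ aa 58.
Outer hash (tag): even-index sum = 241 mod 256 = 241; odd-index sum = 184 mod 256 = 184 → f1 b8.

f1b8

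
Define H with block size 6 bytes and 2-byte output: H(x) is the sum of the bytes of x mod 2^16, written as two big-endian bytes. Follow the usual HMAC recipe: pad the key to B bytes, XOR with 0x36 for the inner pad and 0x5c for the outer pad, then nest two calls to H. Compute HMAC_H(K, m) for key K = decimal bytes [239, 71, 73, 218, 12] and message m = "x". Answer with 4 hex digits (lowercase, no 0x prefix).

02b5

Key decimal bytes [239, 71, 73, 218, 12] = ef 47 49 da 0c is 5 bytes ≤ B = 6; zero-pad to 6 bytes: K' = ef 47 49 da 0c 00.
K' ⊕ ipad = d9 71 7f ec 3a 36.  K' ⊕ opad = b3 1b 15 86 50 5c.
Inner input = (K'⊕ipad) ∥ m = d9 71 7f ec 3a 36 ∥ 78.
Inner hash: sum = 217+113+127+236+58+54+120 = 925 → 03 9d.
Outer input = (K'⊕opad) ∥ inner = b3 1b 15 86 50 5c ∥ 03 9d.
Outer hash (tag): sum = 179+27+21+134+80+92+3+157 = 693 → 02 b5.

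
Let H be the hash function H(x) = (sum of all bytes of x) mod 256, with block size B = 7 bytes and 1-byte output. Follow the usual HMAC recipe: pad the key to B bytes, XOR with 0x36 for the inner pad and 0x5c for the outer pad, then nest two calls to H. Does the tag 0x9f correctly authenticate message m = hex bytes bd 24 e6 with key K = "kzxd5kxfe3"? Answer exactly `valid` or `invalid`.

valid

Key "kzxd5kxfe3" = 6b 7a 78 64 35 6b 78 66 65 33 is 10 bytes > B = 7, so hash it first: H(key) = d7, then zero-pad to 7 bytes: K' = d7 00 00 00 00 00 00.
K' ⊕ ipad = e1 36 36 36 36 36 36; K' ⊕ opad = 8b 5c 5c 5c 5c 5c 5c.
Inner hash: sum = 225+54+54+54+54+54+54+189+36+230 = 1004; mod 256 = 236 → ec.
Outer hash (recomputed tag): sum = 139+92+92+92+92+92+92+236 = 927; mod 256 = 159 → 9f.
Recomputed tag = 9f; claimed = 9f → match.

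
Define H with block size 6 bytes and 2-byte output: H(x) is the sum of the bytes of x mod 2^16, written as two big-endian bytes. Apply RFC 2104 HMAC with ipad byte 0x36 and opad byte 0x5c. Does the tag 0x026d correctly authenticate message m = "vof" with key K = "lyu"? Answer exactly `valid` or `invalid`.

Key "lyu" = 6c 79 75 is 3 bytes ≤ B = 6; zero-pad to 6 bytes: K' = 6c 79 75 00 00 00.
K' ⊕ ipad = 5a 4f 43 36 36 36; K' ⊕ opad = 30 25 29 5c 5c 5c.
Inner hash: sum = 90+79+67+54+54+54+118+111+102 = 729 → 02 d9.
Outer hash (recomputed tag): sum = 48+37+41+92+92+92+2+217 = 621 → 02 6d.
Recomputed tag = 026d; claimed = 026d → match.

valid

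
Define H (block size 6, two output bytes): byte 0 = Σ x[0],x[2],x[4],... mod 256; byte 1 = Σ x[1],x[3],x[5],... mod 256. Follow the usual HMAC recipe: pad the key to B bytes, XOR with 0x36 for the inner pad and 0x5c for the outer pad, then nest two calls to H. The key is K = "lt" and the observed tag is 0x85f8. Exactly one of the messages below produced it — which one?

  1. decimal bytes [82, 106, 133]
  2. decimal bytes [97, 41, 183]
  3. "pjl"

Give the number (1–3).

Key "lt" = 6c 74 is 2 bytes ≤ B = 6; zero-pad to 6 bytes: K' = 6c 74 00 00 00 00.
K' ⊕ ipad = 5a 42 36 36 36 36; K' ⊕ opad = 30 28 5c 5c 5c 5c.
m1: inner = H(5a 42 36 36 36 36 52 6a 85) = 9d 18; tag = H(30 28 5c 5c 5c 5c 9d 18) = 85f8 ← matches
m2: inner = H(5a 42 36 36 36 36 61 29 b7) = de d7; tag = H(30 28 5c 5c 5c 5c de d7) = c6b7
m3: inner = H(5a 42 36 36 36 36 70 6a 6c) = a2 18; tag = H(30 28 5c 5c 5c 5c a2 18) = 8af8

1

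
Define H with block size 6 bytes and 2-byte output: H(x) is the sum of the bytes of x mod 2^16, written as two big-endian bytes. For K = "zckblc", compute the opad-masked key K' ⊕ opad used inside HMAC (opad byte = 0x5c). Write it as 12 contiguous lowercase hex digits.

263f373e303f

Key "zckblc" = 7a 63 6b 62 6c 63 is exactly B = 6 bytes: K' = 7a 63 6b 62 6c 63.
XOR each byte with 0x5c: 7a⊕5c=26, 63⊕5c=3f, 6b⊕5c=37, 62⊕5c=3e, 6c⊕5c=30, 63⊕5c=3f.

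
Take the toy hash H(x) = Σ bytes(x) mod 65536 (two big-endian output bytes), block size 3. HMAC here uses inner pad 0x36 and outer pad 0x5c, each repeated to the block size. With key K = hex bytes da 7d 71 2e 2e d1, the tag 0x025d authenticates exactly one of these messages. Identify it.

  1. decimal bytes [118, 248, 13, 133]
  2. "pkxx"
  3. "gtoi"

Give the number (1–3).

2

Key hex bytes da 7d 71 2e 2e d1 is 6 bytes > B = 3, so hash it first: H(key) = 02 f5, then zero-pad to 3 bytes: K' = 02 f5 00.
K' ⊕ ipad = 34 c3 36; K' ⊕ opad = 5e a9 5c.
m1: inner = H(34 c3 36 76 f8 0d 85) = 03 2d; tag = H(5e a9 5c 03 2d) = 0193
m2: inner = H(34 c3 36 70 6b 78 78) = 02 f8; tag = H(5e a9 5c 02 f8) = 025d ← matches
m3: inner = H(34 c3 36 67 74 6f 69) = 02 e0; tag = H(5e a9 5c 02 e0) = 0245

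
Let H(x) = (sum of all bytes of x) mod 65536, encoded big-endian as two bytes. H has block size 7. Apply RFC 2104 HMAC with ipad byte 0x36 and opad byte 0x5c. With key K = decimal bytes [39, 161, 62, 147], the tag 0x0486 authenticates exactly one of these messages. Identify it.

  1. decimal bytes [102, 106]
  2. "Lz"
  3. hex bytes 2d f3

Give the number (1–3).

1

Key decimal bytes [39, 161, 62, 147] = 27 a1 3e 93 is 4 bytes ≤ B = 7; zero-pad to 7 bytes: K' = 27 a1 3e 93 00 00 00.
K' ⊕ ipad = 11 97 08 a5 36 36 36; K' ⊕ opad = 7b fd 62 cf 5c 5c 5c.
m1: inner = H(11 97 08 a5 36 36 36 66 6a) = 02 c7; tag = H(7b fd 62 cf 5c 5c 5c 02 c7) = 0486 ← matches
m2: inner = H(11 97 08 a5 36 36 36 4c 7a) = 02 bd; tag = H(7b fd 62 cf 5c 5c 5c 02 bd) = 047c
m3: inner = H(11 97 08 a5 36 36 36 2d f3) = 03 17; tag = H(7b fd 62 cf 5c 5c 5c 03 17) = 03d7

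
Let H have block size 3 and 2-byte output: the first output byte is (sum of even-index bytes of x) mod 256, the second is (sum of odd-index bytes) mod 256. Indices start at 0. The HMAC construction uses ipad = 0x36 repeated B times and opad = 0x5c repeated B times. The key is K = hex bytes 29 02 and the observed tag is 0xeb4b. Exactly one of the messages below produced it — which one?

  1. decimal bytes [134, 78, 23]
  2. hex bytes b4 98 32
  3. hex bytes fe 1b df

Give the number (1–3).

Key hex bytes 29 02 is 2 bytes ≤ B = 3; zero-pad to 3 bytes: K' = 29 02 00.
K' ⊕ ipad = 1f 34 36; K' ⊕ opad = 75 5e 5c.
m1: inner = H(1f 34 36 86 4e 17) = a3 d1; tag = H(75 5e 5c a3 d1) = a201
m2: inner = H(1f 34 36 b4 98 32) = ed 1a; tag = H(75 5e 5c ed 1a) = eb4b ← matches
m3: inner = H(1f 34 36 fe 1b df) = 70 11; tag = H(75 5e 5c 70 11) = e2ce

2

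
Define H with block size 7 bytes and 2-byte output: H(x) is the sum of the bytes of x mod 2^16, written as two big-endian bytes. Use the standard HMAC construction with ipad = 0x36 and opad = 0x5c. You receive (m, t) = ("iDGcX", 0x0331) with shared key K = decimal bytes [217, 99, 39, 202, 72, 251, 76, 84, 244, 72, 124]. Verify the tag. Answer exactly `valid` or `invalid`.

Key decimal bytes [217, 99, 39, 202, 72, 251, 76, 84, 244, 72, 124] = d9 63 27 ca 48 fb 4c 54 f4 48 7c is 11 bytes > B = 7, so hash it first: H(key) = 05 c8, then zero-pad to 7 bytes: K' = 05 c8 00 00 00 00 00.
K' ⊕ ipad = 33 fe 36 36 36 36 36; K' ⊕ opad = 59 94 5c 5c 5c 5c 5c.
Inner hash: sum = 51+254+54+54+54+54+54+105+68+71+99+88 = 1006 → 03 ee.
Outer hash (recomputed tag): sum = 89+148+92+92+92+92+92+3+238 = 938 → 03 aa.
Recomputed tag = 03aa; claimed = 0331 → mismatch.

invalid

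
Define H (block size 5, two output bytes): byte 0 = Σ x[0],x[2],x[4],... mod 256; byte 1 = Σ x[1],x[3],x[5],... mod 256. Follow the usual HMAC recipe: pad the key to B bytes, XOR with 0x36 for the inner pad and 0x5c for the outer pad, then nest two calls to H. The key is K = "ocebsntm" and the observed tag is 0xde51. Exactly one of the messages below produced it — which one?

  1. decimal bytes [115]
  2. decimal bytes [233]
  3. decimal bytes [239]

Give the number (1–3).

1

Key "ocebsntm" = 6f 63 65 62 73 6e 74 6d is 8 bytes > B = 5, so hash it first: H(key) = bb a0, then zero-pad to 5 bytes: K' = bb a0 00 00 00.
K' ⊕ ipad = 8d 96 36 36 36; K' ⊕ opad = e7 fc 5c 5c 5c.
m1: inner = H(8d 96 36 36 36 73) = f9 3f; tag = H(e7 fc 5c 5c 5c f9 3f) = de51 ← matches
m2: inner = H(8d 96 36 36 36 e9) = f9 b5; tag = H(e7 fc 5c 5c 5c f9 b5) = 5451
m3: inner = H(8d 96 36 36 36 ef) = f9 bb; tag = H(e7 fc 5c 5c 5c f9 bb) = 5a51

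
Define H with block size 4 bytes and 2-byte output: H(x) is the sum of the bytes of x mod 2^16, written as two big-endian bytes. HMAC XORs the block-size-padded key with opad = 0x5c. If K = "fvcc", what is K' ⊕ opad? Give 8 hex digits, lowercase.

Key "fvcc" = 66 76 63 63 is exactly B = 4 bytes: K' = 66 76 63 63.
XOR each byte with 0x5c: 66⊕5c=3a, 76⊕5c=2a, 63⊕5c=3f, 63⊕5c=3f.

3a2a3f3f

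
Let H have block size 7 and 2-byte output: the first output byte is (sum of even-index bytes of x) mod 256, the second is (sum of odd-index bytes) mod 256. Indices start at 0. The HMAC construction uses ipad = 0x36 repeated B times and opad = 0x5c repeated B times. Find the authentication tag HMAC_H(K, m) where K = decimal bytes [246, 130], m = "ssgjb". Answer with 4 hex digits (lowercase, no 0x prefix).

Key decimal bytes [246, 130] = f6 82 is 2 bytes ≤ B = 7; zero-pad to 7 bytes: K' = f6 82 00 00 00 00 00.
K' ⊕ ipad = c0 b4 36 36 36 36 36.  K' ⊕ opad = aa de 5c 5c 5c 5c 5c.
Inner input = (K'⊕ipad) ∥ m = c0 b4 36 36 36 36 36 ∥ 73 73 67 6a 62.
Inner hash: even-index sum = 575 mod 256 = 63; odd-index sum = 604 mod 256 = 92 → 3f 5c.
Outer input = (K'⊕opad) ∥ inner = aa de 5c 5c 5c 5c 5c ∥ 3f 5c.
Outer hash (tag): even-index sum = 538 mod 256 = 26; odd-index sum = 469 mod 256 = 213 → 1a d5.

1ad5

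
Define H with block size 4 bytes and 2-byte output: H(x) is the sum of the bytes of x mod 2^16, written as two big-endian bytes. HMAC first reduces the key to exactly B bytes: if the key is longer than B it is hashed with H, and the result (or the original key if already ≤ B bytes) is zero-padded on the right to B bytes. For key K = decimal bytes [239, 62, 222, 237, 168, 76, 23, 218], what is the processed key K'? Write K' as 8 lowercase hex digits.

04dd0000

|K| = 8 > B = 4, so first hash the key.
H(K): sum = 239+62+222+237+168+76+23+218 = 1245 → 04 dd.
Zero-pad H(K) = 04 dd to 4 bytes: K' = 04 dd 00 00.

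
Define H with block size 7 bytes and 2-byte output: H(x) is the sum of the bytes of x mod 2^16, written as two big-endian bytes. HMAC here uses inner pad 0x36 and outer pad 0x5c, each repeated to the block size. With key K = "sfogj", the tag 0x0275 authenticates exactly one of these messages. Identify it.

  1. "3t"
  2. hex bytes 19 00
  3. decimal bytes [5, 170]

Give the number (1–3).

Key "sfogj" = 73 66 6f 67 6a is 5 bytes ≤ B = 7; zero-pad to 7 bytes: K' = 73 66 6f 67 6a 00 00.
K' ⊕ ipad = 45 50 59 51 5c 36 36; K' ⊕ opad = 2f 3a 33 3b 36 5c 5c.
m1: inner = H(45 50 59 51 5c 36 36 33 74) = 02 ae; tag = H(2f 3a 33 3b 36 5c 5c 02 ae) = 0275 ← matches
m2: inner = H(45 50 59 51 5c 36 36 19 00) = 02 20; tag = H(2f 3a 33 3b 36 5c 5c 02 20) = 01e7
m3: inner = H(45 50 59 51 5c 36 36 05 aa) = 02 b6; tag = H(2f 3a 33 3b 36 5c 5c 02 b6) = 027d

1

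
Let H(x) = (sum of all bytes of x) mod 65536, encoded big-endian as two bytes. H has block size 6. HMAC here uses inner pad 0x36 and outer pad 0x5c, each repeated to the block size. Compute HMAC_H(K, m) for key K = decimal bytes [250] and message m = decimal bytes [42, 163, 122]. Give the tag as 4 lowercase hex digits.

Key decimal bytes [250] = fa is 1 byte ≤ B = 6; zero-pad to 6 bytes: K' = fa 00 00 00 00 00.
K' ⊕ ipad = cc 36 36 36 36 36.  K' ⊕ opad = a6 5c 5c 5c 5c 5c.
Inner input = (K'⊕ipad) ∥ m = cc 36 36 36 36 36 ∥ 2a a3 7a.
Inner hash: sum = 204+54+54+54+54+54+42+163+122 = 801 → 03 21.
Outer input = (K'⊕opad) ∥ inner = a6 5c 5c 5c 5c 5c ∥ 03 21.
Outer hash (tag): sum = 166+92+92+92+92+92+3+33 = 662 → 02 96.

0296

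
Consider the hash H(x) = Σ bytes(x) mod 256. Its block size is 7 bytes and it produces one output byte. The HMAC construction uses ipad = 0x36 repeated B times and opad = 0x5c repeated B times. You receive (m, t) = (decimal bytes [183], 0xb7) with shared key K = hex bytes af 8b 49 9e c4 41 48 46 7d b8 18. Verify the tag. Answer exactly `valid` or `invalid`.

Key hex bytes af 8b 49 9e c4 41 48 46 7d b8 18 is 11 bytes > B = 7, so hash it first: H(key) = 01, then zero-pad to 7 bytes: K' = 01 00 00 00 00 00 00.
K' ⊕ ipad = 37 36 36 36 36 36 36; K' ⊕ opad = 5d 5c 5c 5c 5c 5c 5c.
Inner hash: sum = 55+54+54+54+54+54+54+183 = 562; mod 256 = 50 → 32.
Outer hash (recomputed tag): sum = 93+92+92+92+92+92+92+50 = 695; mod 256 = 183 → b7.
Recomputed tag = b7; claimed = b7 → match.

valid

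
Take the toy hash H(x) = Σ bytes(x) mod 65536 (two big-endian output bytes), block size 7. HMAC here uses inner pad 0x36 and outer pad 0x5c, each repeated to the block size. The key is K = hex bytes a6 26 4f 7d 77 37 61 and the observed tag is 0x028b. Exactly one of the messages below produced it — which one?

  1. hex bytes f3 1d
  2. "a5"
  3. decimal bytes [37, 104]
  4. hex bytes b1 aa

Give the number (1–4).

Key hex bytes a6 26 4f 7d 77 37 61 is exactly B = 7 bytes: K' = a6 26 4f 7d 77 37 61.
K' ⊕ ipad = 90 10 79 4b 41 01 57; K' ⊕ opad = fa 7a 13 21 2b 6b 3d.
m1: inner = H(90 10 79 4b 41 01 57 f3 1d) = 03 0d; tag = H(fa 7a 13 21 2b 6b 3d 03 0d) = 028b ← matches
m2: inner = H(90 10 79 4b 41 01 57 61 35) = 02 93; tag = H(fa 7a 13 21 2b 6b 3d 02 93) = 0310
m3: inner = H(90 10 79 4b 41 01 57 25 68) = 02 8a; tag = H(fa 7a 13 21 2b 6b 3d 02 8a) = 0307
m4: inner = H(90 10 79 4b 41 01 57 b1 aa) = 03 58; tag = H(fa 7a 13 21 2b 6b 3d 03 58) = 02d6

1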